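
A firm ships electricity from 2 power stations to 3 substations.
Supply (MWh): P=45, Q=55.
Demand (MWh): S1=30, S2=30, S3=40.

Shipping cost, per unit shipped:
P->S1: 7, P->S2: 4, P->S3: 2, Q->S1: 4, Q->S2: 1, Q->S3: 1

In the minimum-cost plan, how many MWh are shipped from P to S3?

The minimum-cost plan:
  P->S1: 5 MWh
  P->S3: 40 MWh
  Q->S1: 25 MWh
  Q->S2: 30 MWh
Total cost = 245.
So P→S3 carries 40 MWh.

40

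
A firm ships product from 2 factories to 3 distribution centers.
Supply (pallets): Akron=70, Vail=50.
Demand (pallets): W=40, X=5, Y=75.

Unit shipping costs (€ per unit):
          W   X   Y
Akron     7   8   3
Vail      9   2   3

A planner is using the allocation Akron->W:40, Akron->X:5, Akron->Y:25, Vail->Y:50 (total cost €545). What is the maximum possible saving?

Current plan cost = 40·7 + 5·8 + 25·3 + 50·3 = €545.
Optimal plan:
  Akron to W: 40 × €7 = €280
  Akron to Y: 30 × €3 = €90
  Vail to X: 5 × €2 = €10
  Vail to Y: 45 × €3 = €135
Optimal cost = €515.
Saving = 545 − 515 = €30.

30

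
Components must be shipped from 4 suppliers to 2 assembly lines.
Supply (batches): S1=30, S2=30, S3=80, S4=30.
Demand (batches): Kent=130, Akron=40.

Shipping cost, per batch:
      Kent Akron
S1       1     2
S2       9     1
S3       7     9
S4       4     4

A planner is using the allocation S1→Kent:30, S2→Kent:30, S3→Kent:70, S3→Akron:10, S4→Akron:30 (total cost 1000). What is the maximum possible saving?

260

Current plan cost = 30·1 + 30·9 + 70·7 + 10·9 + 30·4 = 1000.
Optimal plan:
  S1–Kent: 30 × 1 = 30
  S2–Akron: 30 × 1 = 30
  S3–Kent: 80 × 7 = 560
  S4–Kent: 20 × 4 = 80
  S4–Akron: 10 × 4 = 40
Optimal cost = 740.
Saving = 1000 − 740 = 260.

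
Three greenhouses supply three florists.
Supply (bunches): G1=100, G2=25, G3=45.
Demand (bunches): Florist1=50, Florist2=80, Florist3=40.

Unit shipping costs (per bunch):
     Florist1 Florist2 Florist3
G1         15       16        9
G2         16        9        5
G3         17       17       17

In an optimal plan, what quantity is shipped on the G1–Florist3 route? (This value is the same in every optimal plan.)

40

Solving gives:
  G1→Florist1: 50 × 15 = 750
  G1→Florist2: 10 × 16 = 160
  G1→Florist3: 40 × 9 = 360
  G2→Florist2: 25 × 9 = 225
  G3→Florist2: 45 × 17 = 765
Total cost = 2260.
So G1→Florist3 carries 40 bunches.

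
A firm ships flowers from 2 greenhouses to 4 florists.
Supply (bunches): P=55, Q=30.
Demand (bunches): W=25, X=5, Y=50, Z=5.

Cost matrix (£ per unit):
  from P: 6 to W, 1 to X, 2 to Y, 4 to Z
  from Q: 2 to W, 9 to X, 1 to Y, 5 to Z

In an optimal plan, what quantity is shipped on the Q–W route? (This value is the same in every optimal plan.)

Solving gives:
  P->X: 5 × £1 = £5
  P->Y: 45 × £2 = £90
  P->Z: 5 × £4 = £20
  Q->W: 25 × £2 = £50
  Q->Y: 5 × £1 = £5
Total cost = £170.
So Q→W carries 25 bunches.

25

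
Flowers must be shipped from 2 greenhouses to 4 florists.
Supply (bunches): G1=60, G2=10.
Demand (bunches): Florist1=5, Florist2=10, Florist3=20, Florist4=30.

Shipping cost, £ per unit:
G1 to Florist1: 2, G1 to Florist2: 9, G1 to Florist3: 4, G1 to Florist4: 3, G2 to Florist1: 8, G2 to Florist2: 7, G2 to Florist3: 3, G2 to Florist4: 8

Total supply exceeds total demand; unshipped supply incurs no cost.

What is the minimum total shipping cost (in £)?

Optimal allocation:
  G1->Florist1: 5 × £2 = £10
  G1->Florist3: 20 × £4 = £80
  G1->Florist4: 30 × £3 = £90
  G2->Florist2: 10 × £7 = £70
Total = 10 + 80 + 90 + 70 = £250.
(Supply check: G1 ships 55; G2 ships 10.)

250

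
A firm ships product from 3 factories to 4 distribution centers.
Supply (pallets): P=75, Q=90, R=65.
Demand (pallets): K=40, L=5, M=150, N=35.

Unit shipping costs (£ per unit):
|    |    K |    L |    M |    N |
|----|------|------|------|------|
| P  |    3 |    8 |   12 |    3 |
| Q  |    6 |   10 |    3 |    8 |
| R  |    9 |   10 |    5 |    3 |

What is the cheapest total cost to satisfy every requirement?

A cheapest plan:
  P→K: 40 pallets
  P→L: 5 pallets
  P→N: 30 pallets
  Q→M: 90 pallets
  R→M: 60 pallets
  R→N: 5 pallets
Total cost = £835.
(Supply check: P ships 75; Q ships 90; R ships 65.)

835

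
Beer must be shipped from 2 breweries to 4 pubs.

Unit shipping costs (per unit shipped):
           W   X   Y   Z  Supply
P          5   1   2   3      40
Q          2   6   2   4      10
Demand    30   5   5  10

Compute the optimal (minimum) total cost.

165

A cheapest plan:
  P->W: 20 kegs
  P->X: 5 kegs
  P->Y: 5 kegs
  P->Z: 10 kegs
  Q->W: 10 kegs
Total cost = 165.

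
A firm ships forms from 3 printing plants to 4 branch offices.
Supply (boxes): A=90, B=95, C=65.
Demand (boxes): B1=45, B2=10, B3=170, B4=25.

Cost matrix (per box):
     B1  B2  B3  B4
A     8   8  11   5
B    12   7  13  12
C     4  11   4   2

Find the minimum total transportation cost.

Optimal allocation:
  A–B1: 45 × 8 = 360
  A–B3: 20 × 11 = 220
  A–B4: 25 × 5 = 125
  B–B2: 10 × 7 = 70
  B–B3: 85 × 13 = 1105
  C–B3: 65 × 4 = 260
Total = 360 + 220 + 125 + 70 + 1105 + 260 = 2140.

2140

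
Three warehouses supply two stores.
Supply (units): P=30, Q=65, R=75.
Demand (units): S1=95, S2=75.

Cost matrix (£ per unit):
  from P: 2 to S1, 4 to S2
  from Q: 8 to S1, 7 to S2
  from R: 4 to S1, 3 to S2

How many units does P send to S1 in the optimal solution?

The minimum-cost plan:
  P to S1: 30 units
  Q to S1: 65 units
  R to S2: 75 units
Total cost = £805.
So P→S1 carries 30 units.

30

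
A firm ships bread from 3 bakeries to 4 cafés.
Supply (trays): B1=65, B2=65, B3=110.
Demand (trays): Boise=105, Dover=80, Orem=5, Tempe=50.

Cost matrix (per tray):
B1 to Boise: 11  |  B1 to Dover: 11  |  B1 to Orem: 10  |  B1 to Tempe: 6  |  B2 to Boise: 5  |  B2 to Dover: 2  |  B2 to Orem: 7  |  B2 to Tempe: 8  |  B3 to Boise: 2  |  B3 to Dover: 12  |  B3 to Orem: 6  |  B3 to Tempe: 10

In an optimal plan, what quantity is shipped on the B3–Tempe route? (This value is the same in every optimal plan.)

The minimum-cost plan:
  B1→Dover: 15 × 11 = 165
  B1→Tempe: 50 × 6 = 300
  B2→Dover: 65 × 2 = 130
  B3→Boise: 105 × 2 = 210
  B3→Orem: 5 × 6 = 30
Total cost = 835.
The route B3→Tempe is not used.

0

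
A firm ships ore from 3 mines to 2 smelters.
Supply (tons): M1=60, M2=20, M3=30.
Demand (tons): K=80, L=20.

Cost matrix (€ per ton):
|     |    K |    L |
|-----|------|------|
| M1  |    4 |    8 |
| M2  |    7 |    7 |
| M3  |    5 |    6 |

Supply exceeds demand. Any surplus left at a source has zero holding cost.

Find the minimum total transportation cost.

An optimal shipping plan:
  M1→K: 60 tons
  M2→L: 10 tons
  M3→K: 20 tons
  M3→L: 10 tons
Total cost = €470.
(Supply check: M1 ships 60; M2 ships 10; M3 ships 30.)

470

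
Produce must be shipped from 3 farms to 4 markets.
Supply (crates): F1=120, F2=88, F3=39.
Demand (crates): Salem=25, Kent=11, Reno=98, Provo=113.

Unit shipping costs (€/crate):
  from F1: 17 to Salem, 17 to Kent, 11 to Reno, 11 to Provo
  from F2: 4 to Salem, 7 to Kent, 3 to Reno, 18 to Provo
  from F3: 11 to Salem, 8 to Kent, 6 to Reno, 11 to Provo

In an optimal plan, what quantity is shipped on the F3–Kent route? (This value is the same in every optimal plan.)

The minimum-cost plan:
  F1->Reno: 7 × €11 = €77
  F1->Provo: 113 × €11 = €1243
  F2->Salem: 25 × €4 = €100
  F2->Reno: 63 × €3 = €189
  F3->Kent: 11 × €8 = €88
  F3->Reno: 28 × €6 = €168
Total cost = €1865.
So F3→Kent carries 11 crates.

11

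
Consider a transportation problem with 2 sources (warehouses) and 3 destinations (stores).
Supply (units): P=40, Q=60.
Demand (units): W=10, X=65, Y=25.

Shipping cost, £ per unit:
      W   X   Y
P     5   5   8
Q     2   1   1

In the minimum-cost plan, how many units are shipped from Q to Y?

Solving gives:
  P→W: 10 × £5 = £50
  P→X: 30 × £5 = £150
  Q→X: 35 × £1 = £35
  Q→Y: 25 × £1 = £25
Total cost = £260.
So Q→Y carries 25 units.

25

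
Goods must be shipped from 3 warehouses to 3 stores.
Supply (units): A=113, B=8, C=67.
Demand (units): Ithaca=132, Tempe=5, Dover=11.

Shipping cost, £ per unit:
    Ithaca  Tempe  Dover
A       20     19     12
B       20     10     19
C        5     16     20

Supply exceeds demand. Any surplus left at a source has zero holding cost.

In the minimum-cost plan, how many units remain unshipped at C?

0

An optimal plan:
  A to Ithaca: 62 units
  A to Dover: 11 units
  B to Ithaca: 3 units
  B to Tempe: 5 units
  C to Ithaca: 67 units
Total cost = £1817.
C ships 67 of its 67, leaving 0.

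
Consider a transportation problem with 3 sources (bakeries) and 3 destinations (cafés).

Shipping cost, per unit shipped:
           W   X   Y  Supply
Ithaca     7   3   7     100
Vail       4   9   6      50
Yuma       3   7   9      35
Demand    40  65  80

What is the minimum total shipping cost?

A cheapest plan:
  Ithaca to X: 65 × 3 = 195
  Ithaca to Y: 35 × 7 = 245
  Vail to W: 5 × 4 = 20
  Vail to Y: 45 × 6 = 270
  Yuma to W: 35 × 3 = 105
Total = 195 + 245 + 20 + 270 + 105 = 835.
(Supply check: Ithaca ships 100; Vail ships 50; Yuma ships 35.)

835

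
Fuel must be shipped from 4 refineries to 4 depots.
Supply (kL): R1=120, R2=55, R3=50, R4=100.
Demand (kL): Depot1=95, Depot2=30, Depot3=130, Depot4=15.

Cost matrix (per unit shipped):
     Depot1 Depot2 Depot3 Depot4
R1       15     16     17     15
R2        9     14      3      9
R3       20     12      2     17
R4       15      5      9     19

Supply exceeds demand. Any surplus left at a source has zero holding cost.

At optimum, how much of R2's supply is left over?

Minimum-cost shipments:
  R1->Depot1: 50 × 15 = 750
  R1->Depot4: 15 × 15 = 225
  R2->Depot3: 55 × 3 = 165
  R3->Depot3: 50 × 2 = 100
  R4->Depot1: 45 × 15 = 675
  R4->Depot2: 30 × 5 = 150
  R4->Depot3: 25 × 9 = 225
Total cost = 2290.
R2 ships 55 of its 55, leaving 0.

0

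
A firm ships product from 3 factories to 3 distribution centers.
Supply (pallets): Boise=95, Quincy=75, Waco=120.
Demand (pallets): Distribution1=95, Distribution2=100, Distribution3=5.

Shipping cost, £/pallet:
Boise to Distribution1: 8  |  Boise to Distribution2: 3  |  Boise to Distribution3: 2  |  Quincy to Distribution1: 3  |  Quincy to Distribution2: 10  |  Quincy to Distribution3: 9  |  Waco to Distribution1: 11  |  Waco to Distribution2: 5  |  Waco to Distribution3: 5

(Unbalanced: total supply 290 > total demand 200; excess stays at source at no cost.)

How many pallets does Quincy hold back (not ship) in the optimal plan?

An optimal plan:
  Boise->Distribution1: 20 × £8 = £160
  Boise->Distribution2: 70 × £3 = £210
  Boise->Distribution3: 5 × £2 = £10
  Quincy->Distribution1: 75 × £3 = £225
  Waco->Distribution2: 30 × £5 = £150
Total cost = £755.
Quincy ships 75 of its 75, leaving 0.

0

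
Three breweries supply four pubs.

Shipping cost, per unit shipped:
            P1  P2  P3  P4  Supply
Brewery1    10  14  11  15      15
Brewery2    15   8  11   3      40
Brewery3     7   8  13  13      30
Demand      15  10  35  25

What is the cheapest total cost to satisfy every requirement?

One minimum-cost allocation:
  Brewery1→P3: 15 × 11 = 165
  Brewery2→P3: 15 × 11 = 165
  Brewery2→P4: 25 × 3 = 75
  Brewery3→P1: 15 × 7 = 105
  Brewery3→P2: 10 × 8 = 80
  Brewery3→P3: 5 × 13 = 65
Total = 165 + 165 + 75 + 105 + 80 + 65 = 655.

655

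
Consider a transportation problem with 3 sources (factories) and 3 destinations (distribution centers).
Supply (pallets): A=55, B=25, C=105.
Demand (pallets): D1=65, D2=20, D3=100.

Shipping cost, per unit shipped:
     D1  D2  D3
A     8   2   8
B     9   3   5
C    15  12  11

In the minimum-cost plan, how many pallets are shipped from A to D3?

The minimum-cost plan:
  A->D1: 35 × 8 = 280
  A->D2: 20 × 2 = 40
  B->D3: 25 × 5 = 125
  C->D1: 30 × 15 = 450
  C->D3: 75 × 11 = 825
Total cost = 1720.
The route A→D3 is not used.

0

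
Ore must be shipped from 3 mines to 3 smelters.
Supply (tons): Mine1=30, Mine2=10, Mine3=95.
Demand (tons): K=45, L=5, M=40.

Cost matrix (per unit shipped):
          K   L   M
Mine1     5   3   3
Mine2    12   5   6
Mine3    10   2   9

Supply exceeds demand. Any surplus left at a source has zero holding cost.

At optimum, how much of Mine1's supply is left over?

0

Minimum-cost shipments:
  Mine1–M: 30 × 3 = 90
  Mine2–M: 10 × 6 = 60
  Mine3–K: 45 × 10 = 450
  Mine3–L: 5 × 2 = 10
Total cost = 610.
Mine1 ships 30 of its 30, leaving 0.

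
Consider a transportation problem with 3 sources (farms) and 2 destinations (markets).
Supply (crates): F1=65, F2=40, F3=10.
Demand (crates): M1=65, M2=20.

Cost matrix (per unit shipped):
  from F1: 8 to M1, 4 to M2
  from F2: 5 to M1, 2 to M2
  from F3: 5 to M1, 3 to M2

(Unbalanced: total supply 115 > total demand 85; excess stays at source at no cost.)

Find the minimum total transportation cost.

450

One minimum-cost allocation:
  F1->M1: 15 crates
  F1->M2: 20 crates
  F2->M1: 40 crates
  F3->M1: 10 crates
Total cost = 450.
(Supply check: F1 ships 35; F2 ships 40; F3 ships 10.)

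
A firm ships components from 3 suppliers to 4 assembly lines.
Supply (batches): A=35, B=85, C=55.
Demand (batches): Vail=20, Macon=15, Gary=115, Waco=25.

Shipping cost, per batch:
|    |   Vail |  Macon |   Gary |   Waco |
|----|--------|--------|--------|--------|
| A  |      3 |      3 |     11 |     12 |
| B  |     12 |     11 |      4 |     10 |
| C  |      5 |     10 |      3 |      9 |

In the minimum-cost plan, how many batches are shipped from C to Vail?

0

The minimum-cost plan:
  A–Vail: 20 × 3 = 60
  A–Macon: 15 × 3 = 45
  B–Gary: 60 × 4 = 240
  B–Waco: 25 × 10 = 250
  C–Gary: 55 × 3 = 165
Total cost = 760.
The route C→Vail is not used.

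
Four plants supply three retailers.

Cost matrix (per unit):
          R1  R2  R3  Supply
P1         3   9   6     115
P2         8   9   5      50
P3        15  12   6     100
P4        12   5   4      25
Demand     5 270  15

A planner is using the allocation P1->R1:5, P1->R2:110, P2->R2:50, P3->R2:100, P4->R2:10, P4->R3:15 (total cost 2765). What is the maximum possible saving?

75

Current plan cost = 5·3 + 110·9 + 50·9 + 100·12 + 10·5 + 15·4 = 2765.
Optimal plan:
  P1 to R1: 5 × 3 = 15
  P1 to R2: 110 × 9 = 990
  P2 to R2: 50 × 9 = 450
  P3 to R2: 85 × 12 = 1020
  P3 to R3: 15 × 6 = 90
  P4 to R2: 25 × 5 = 125
Optimal cost = 2690.
Saving = 2765 − 2690 = 75.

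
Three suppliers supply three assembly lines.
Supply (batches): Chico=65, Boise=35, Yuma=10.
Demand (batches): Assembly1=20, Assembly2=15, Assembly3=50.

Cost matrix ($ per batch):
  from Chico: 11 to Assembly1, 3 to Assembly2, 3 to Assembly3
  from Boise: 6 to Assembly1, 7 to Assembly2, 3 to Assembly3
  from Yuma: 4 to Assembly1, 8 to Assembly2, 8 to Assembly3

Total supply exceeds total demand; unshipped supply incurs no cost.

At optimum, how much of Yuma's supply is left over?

0

An optimal plan:
  Chico–Assembly2: 15 × $3 = $45
  Chico–Assembly3: 25 × $3 = $75
  Boise–Assembly1: 10 × $6 = $60
  Boise–Assembly3: 25 × $3 = $75
  Yuma–Assembly1: 10 × $4 = $40
Total cost = $295.
Yuma ships 10 of its 10, leaving 0.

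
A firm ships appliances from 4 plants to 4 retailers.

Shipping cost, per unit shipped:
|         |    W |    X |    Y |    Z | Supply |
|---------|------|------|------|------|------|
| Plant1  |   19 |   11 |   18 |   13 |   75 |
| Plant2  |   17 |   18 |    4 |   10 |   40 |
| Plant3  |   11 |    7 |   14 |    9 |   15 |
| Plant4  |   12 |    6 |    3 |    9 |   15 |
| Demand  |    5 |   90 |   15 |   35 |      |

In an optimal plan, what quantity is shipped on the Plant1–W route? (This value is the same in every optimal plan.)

Solving gives:
  Plant1–X: 65 × 11 = 715
  Plant1–Z: 10 × 13 = 130
  Plant2–Y: 15 × 4 = 60
  Plant2–Z: 25 × 10 = 250
  Plant3–W: 5 × 11 = 55
  Plant3–X: 10 × 7 = 70
  Plant4–X: 15 × 6 = 90
Total cost = 1370.
The route Plant1→W is not used.

0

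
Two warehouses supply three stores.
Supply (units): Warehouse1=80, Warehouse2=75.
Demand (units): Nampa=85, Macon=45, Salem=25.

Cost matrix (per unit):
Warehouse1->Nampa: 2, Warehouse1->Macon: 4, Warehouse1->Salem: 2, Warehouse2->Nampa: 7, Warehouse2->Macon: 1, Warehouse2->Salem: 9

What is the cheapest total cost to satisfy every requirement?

415

A cheapest plan:
  Warehouse1–Nampa: 55 × 2 = 110
  Warehouse1–Salem: 25 × 2 = 50
  Warehouse2–Nampa: 30 × 7 = 210
  Warehouse2–Macon: 45 × 1 = 45
Total = 110 + 50 + 210 + 45 = 415.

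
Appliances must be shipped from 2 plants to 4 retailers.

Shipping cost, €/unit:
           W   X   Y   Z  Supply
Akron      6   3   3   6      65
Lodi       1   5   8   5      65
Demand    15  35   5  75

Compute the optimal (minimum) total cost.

One minimum-cost allocation:
  Akron->X: 35 × €3 = €105
  Akron->Y: 5 × €3 = €15
  Akron->Z: 25 × €6 = €150
  Lodi->W: 15 × €1 = €15
  Lodi->Z: 50 × €5 = €250
Total = 105 + 15 + 150 + 15 + 250 = €535.
(Supply check: Akron ships 65; Lodi ships 65.)

535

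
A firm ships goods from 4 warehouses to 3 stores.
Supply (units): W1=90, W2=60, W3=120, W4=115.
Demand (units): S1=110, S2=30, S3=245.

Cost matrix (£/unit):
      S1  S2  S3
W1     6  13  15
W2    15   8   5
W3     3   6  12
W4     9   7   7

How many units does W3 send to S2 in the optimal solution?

Solving gives:
  W1->S1: 20 × £6 = £120
  W1->S3: 70 × £15 = £1050
  W2->S3: 60 × £5 = £300
  W3->S1: 90 × £3 = £270
  W3->S2: 30 × £6 = £180
  W4->S3: 115 × £7 = £805
Total cost = £2725.
So W3→S2 carries 30 units.

30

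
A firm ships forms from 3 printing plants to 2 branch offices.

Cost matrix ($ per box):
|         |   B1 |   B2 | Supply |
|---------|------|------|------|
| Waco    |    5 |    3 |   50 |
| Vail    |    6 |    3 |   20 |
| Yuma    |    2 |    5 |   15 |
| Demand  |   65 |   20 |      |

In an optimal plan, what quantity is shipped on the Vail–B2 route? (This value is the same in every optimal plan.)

The minimum-cost plan:
  Waco->B1: 50 × $5 = $250
  Vail->B2: 20 × $3 = $60
  Yuma->B1: 15 × $2 = $30
Total cost = $340.
So Vail→B2 carries 20 boxes.

20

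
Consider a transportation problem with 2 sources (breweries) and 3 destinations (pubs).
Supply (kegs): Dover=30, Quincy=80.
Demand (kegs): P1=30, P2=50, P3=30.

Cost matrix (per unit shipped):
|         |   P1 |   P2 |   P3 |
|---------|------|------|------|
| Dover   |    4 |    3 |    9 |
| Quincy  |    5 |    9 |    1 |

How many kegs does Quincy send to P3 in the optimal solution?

The minimum-cost plan:
  Dover->P2: 30 kegs
  Quincy->P1: 30 kegs
  Quincy->P2: 20 kegs
  Quincy->P3: 30 kegs
Total cost = 450.
So Quincy→P3 carries 30 kegs.

30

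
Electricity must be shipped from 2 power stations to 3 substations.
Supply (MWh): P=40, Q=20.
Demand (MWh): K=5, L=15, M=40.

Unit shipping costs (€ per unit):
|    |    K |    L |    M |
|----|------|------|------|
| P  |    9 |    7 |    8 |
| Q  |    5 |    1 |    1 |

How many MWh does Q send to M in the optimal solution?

20

The minimum-cost plan:
  P to K: 5 MWh
  P to L: 15 MWh
  P to M: 20 MWh
  Q to M: 20 MWh
Total cost = €330.
So Q→M carries 20 MWh.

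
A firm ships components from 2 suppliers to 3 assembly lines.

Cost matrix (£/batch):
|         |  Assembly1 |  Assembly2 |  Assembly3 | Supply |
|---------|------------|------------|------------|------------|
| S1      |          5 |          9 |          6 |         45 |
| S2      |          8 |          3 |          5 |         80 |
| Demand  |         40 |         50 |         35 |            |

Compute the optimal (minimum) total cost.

530

A cheapest plan:
  S1->Assembly1: 40 batches
  S1->Assembly3: 5 batches
  S2->Assembly2: 50 batches
  S2->Assembly3: 30 batches
Total cost = £530.
(Supply check: S1 ships 45; S2 ships 80.)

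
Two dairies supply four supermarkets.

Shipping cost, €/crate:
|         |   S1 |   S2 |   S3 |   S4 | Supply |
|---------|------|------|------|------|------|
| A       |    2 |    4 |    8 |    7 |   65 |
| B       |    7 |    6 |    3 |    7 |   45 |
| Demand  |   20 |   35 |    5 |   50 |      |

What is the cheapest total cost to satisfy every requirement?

An optimal shipping plan:
  A–S1: 20 × €2 = €40
  A–S2: 35 × €4 = €140
  A–S4: 10 × €7 = €70
  B–S3: 5 × €3 = €15
  B–S4: 40 × €7 = €280
Total = 40 + 140 + 70 + 15 + 280 = €545.

545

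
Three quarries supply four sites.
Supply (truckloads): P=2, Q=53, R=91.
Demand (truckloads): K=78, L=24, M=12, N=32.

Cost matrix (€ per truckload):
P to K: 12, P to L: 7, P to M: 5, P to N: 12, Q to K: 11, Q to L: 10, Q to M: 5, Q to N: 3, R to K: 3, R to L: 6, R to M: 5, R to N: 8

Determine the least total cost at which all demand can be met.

572

One minimum-cost allocation:
  P to L: 2 × €7 = €14
  Q to L: 9 × €10 = €90
  Q to M: 12 × €5 = €60
  Q to N: 32 × €3 = €96
  R to K: 78 × €3 = €234
  R to L: 13 × €6 = €78
Total = 14 + 90 + 60 + 96 + 234 + 78 = €572.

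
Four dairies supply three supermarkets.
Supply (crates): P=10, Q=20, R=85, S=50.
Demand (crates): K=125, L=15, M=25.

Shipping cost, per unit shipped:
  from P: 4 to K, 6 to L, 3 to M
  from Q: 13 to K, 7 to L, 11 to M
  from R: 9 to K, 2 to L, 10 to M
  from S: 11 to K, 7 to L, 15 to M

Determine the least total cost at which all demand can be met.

An optimal shipping plan:
  P->K: 5 × 4 = 20
  P->M: 5 × 3 = 15
  Q->M: 20 × 11 = 220
  R->K: 70 × 9 = 630
  R->L: 15 × 2 = 30
  S->K: 50 × 11 = 550
Total = 20 + 15 + 220 + 630 + 30 + 550 = 1465.
(Supply check: P ships 10; Q ships 20; R ships 85; S ships 50.)

1465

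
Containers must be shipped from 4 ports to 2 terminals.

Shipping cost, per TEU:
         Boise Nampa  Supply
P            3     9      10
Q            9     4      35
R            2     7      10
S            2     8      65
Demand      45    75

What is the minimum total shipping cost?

550

A cheapest plan:
  P–Nampa: 10 TEU
  Q–Nampa: 35 TEU
  R–Nampa: 10 TEU
  S–Boise: 45 TEU
  S–Nampa: 20 TEU
Total cost = 550.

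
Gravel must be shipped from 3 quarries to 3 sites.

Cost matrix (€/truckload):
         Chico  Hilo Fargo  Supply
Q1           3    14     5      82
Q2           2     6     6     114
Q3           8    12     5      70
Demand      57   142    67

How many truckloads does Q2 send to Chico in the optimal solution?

0

The minimum-cost plan:
  Q1 to Chico: 57 truckloads
  Q1 to Fargo: 25 truckloads
  Q2 to Hilo: 114 truckloads
  Q3 to Hilo: 28 truckloads
  Q3 to Fargo: 42 truckloads
Total cost = €1526.
The route Q2→Chico is not used.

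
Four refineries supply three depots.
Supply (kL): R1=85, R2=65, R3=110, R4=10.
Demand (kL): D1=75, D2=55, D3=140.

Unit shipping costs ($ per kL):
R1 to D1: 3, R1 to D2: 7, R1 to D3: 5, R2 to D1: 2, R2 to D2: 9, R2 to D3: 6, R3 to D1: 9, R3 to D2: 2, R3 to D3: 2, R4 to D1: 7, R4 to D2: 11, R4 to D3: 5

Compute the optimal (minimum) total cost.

A cheapest plan:
  R1–D1: 10 × $3 = $30
  R1–D3: 75 × $5 = $375
  R2–D1: 65 × $2 = $130
  R3–D2: 55 × $2 = $110
  R3–D3: 55 × $2 = $110
  R4–D3: 10 × $5 = $50
Total = 30 + 375 + 130 + 110 + 110 + 50 = $805.

805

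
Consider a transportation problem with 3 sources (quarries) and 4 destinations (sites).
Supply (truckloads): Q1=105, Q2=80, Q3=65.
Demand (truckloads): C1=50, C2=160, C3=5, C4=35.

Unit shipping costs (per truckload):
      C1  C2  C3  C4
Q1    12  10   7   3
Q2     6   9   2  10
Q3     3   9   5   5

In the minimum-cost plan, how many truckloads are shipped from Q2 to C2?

Solving gives:
  Q1→C2: 70 × 10 = 700
  Q1→C4: 35 × 3 = 105
  Q2→C2: 75 × 9 = 675
  Q2→C3: 5 × 2 = 10
  Q3→C1: 50 × 3 = 150
  Q3→C2: 15 × 9 = 135
Total cost = 1775.
So Q2→C2 carries 75 truckloads.

75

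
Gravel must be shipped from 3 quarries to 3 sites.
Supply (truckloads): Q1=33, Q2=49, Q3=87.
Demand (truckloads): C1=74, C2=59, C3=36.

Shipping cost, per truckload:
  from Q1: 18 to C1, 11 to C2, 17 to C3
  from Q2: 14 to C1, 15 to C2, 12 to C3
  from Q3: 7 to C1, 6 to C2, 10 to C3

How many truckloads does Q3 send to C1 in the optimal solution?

61

The minimum-cost plan:
  Q1 to C2: 33 × 11 = 363
  Q2 to C1: 13 × 14 = 182
  Q2 to C3: 36 × 12 = 432
  Q3 to C1: 61 × 7 = 427
  Q3 to C2: 26 × 6 = 156
Total cost = 1560.
So Q3→C1 carries 61 truckloads.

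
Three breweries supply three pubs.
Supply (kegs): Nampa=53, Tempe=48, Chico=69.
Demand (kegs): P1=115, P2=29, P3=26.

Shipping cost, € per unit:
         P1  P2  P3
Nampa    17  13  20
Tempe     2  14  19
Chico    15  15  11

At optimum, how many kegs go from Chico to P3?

26

Solving gives:
  Nampa->P1: 24 × €17 = €408
  Nampa->P2: 29 × €13 = €377
  Tempe->P1: 48 × €2 = €96
  Chico->P1: 43 × €15 = €645
  Chico->P3: 26 × €11 = €286
Total cost = €1812.
So Chico→P3 carries 26 kegs.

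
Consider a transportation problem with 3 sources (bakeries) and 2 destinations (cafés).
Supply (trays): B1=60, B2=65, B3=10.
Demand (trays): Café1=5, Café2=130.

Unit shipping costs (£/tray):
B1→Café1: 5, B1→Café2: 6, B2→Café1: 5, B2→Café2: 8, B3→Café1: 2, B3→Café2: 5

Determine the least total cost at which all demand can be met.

An optimal shipping plan:
  B1 to Café2: 60 × £6 = £360
  B2 to Café1: 5 × £5 = £25
  B2 to Café2: 60 × £8 = £480
  B3 to Café2: 10 × £5 = £50
Total = 360 + 25 + 480 + 50 = £915.

915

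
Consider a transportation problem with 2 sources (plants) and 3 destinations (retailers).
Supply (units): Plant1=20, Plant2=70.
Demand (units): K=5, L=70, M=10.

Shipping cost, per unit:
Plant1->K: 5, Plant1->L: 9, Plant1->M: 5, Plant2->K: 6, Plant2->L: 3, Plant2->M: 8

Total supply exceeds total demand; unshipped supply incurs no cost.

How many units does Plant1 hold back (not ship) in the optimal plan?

5

An optimal plan:
  Plant1→K: 5 × 5 = 25
  Plant1→M: 10 × 5 = 50
  Plant2→L: 70 × 3 = 210
Total cost = 285.
Plant1 ships 15 of its 20, leaving 5.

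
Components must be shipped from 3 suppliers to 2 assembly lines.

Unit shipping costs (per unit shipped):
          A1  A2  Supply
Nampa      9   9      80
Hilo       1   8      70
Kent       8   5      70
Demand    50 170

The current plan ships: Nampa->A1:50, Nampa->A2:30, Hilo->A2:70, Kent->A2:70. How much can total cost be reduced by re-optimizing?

350

Current plan cost = 50·9 + 30·9 + 70·8 + 70·5 = 1630.
Optimal plan:
  Nampa–A2: 80 × 9 = 720
  Hilo–A1: 50 × 1 = 50
  Hilo–A2: 20 × 8 = 160
  Kent–A2: 70 × 5 = 350
Optimal cost = 1280.
Saving = 1630 − 1280 = 350.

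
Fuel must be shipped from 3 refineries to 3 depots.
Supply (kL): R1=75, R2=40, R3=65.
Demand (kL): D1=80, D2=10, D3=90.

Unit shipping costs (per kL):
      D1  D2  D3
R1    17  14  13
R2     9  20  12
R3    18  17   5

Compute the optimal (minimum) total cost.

Optimal allocation:
  R1–D1: 40 kL
  R1–D2: 10 kL
  R1–D3: 25 kL
  R2–D1: 40 kL
  R3–D3: 65 kL
Total cost = 1830.
(Supply check: R1 ships 75; R2 ships 40; R3 ships 65.)

1830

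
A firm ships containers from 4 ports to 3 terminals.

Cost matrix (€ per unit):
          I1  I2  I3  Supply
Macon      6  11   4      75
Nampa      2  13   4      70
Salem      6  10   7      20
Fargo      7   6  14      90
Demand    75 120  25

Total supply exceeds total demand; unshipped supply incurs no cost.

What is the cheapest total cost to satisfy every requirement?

1120

One minimum-cost allocation:
  Macon→I1: 5 TEU
  Macon→I2: 10 TEU
  Macon→I3: 25 TEU
  Nampa→I1: 70 TEU
  Salem→I2: 20 TEU
  Fargo→I2: 90 TEU
Total cost = €1120.
(Supply check: Macon ships 40; Nampa ships 70; Salem ships 20; Fargo ships 90.)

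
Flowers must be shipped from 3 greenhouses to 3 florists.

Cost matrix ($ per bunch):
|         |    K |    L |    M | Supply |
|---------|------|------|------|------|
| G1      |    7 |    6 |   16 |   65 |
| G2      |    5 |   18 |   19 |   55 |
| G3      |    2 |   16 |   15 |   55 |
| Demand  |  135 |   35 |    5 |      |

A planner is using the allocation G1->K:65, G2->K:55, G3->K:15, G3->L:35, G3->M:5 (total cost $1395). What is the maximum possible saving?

545

Current plan cost = 65·7 + 55·5 + 15·2 + 35·16 + 5·15 = $1395.
Optimal plan:
  G1 to K: 25 × $7 = $175
  G1 to L: 35 × $6 = $210
  G1 to M: 5 × $16 = $80
  G2 to K: 55 × $5 = $275
  G3 to K: 55 × $2 = $110
Optimal cost = $850.
Saving = 1395 − 850 = $545.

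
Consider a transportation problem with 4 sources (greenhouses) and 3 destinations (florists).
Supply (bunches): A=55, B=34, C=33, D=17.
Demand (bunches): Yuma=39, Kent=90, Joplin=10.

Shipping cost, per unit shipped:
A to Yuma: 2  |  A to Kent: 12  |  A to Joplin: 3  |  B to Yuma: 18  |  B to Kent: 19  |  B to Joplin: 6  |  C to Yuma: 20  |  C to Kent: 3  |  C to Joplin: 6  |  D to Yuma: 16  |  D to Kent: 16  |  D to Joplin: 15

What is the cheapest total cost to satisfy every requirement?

1157

One minimum-cost allocation:
  A–Yuma: 39 bunches
  A–Kent: 16 bunches
  B–Kent: 24 bunches
  B–Joplin: 10 bunches
  C–Kent: 33 bunches
  D–Kent: 17 bunches
Total cost = 1157.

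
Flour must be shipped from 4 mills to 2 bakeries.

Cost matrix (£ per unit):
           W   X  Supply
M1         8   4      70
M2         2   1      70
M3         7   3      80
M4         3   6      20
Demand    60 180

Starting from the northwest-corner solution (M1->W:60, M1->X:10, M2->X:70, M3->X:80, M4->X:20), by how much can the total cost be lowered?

260

Current plan cost = 60·8 + 10·4 + 70·1 + 80·3 + 20·6 = £950.
Optimal plan:
  M1 to X: 70 × £4 = £280
  M2 to W: 40 × £2 = £80
  M2 to X: 30 × £1 = £30
  M3 to X: 80 × £3 = £240
  M4 to W: 20 × £3 = £60
Optimal cost = £690.
Saving = 950 − 690 = £260.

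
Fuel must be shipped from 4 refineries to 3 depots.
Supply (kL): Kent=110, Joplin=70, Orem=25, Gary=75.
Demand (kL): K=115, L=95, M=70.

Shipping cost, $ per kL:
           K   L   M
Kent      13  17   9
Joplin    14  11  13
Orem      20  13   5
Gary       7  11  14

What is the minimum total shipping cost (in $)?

A cheapest plan:
  Kent–K: 40 × $13 = $520
  Kent–L: 25 × $17 = $425
  Kent–M: 45 × $9 = $405
  Joplin–L: 70 × $11 = $770
  Orem–M: 25 × $5 = $125
  Gary–K: 75 × $7 = $525
Total = 520 + 425 + 405 + 770 + 125 + 525 = $2770.

2770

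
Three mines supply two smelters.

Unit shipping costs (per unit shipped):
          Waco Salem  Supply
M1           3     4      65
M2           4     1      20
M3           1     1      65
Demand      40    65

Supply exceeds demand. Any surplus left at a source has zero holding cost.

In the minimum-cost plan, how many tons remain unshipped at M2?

Minimum-cost shipments:
  M1 to Waco: 20 × 3 = 60
  M2 to Salem: 20 × 1 = 20
  M3 to Waco: 20 × 1 = 20
  M3 to Salem: 45 × 1 = 45
Total cost = 145.
M2 ships 20 of its 20, leaving 0.

0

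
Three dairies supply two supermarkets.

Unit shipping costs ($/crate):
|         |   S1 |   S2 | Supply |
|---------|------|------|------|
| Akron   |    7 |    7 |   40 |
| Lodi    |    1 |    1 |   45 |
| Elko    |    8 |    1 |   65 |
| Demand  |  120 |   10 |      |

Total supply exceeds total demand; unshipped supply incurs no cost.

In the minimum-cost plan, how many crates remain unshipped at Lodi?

0

An optimal plan:
  Akron->S1: 40 × $7 = $280
  Lodi->S1: 45 × $1 = $45
  Elko->S1: 35 × $8 = $280
  Elko->S2: 10 × $1 = $10
Total cost = $615.
Lodi ships 45 of its 45, leaving 0.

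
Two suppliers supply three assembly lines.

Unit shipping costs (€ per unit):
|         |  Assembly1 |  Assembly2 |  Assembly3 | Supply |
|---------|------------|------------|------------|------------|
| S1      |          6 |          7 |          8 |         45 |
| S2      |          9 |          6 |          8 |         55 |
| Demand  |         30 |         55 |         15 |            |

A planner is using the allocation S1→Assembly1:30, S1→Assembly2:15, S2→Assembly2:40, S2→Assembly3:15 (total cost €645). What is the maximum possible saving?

15

Current plan cost = 30·6 + 15·7 + 40·6 + 15·8 = €645.
Optimal plan:
  S1–Assembly1: 30 × €6 = €180
  S1–Assembly3: 15 × €8 = €120
  S2–Assembly2: 55 × €6 = €330
Optimal cost = €630.
Saving = 645 − 630 = €15.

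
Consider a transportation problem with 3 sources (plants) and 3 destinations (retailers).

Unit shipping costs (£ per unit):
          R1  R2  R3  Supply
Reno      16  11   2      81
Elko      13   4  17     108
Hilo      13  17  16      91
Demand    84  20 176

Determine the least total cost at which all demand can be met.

2858

One minimum-cost allocation:
  Reno–R3: 81 × £2 = £162
  Elko–R1: 84 × £13 = £1092
  Elko–R2: 20 × £4 = £80
  Elko–R3: 4 × £17 = £68
  Hilo–R3: 91 × £16 = £1456
Total = 162 + 1092 + 80 + 68 + 1456 = £2858.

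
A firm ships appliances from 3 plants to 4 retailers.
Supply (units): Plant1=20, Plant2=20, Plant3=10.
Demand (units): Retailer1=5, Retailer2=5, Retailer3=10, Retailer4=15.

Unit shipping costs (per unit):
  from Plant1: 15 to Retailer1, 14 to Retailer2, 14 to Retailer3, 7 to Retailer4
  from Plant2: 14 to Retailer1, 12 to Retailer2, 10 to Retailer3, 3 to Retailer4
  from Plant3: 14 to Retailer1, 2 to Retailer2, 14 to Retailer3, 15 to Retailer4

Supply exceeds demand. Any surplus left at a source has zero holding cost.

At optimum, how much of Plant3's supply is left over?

0

Minimum-cost shipments:
  Plant1–Retailer3: 5 × 14 = 70
  Plant2–Retailer3: 5 × 10 = 50
  Plant2–Retailer4: 15 × 3 = 45
  Plant3–Retailer1: 5 × 14 = 70
  Plant3–Retailer2: 5 × 2 = 10
Total cost = 245.
Plant3 ships 10 of its 10, leaving 0.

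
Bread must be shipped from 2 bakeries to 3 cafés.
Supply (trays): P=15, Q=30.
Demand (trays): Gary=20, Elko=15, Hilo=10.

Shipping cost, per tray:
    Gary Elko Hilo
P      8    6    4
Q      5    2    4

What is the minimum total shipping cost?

An optimal shipping plan:
  P–Gary: 5 trays
  P–Hilo: 10 trays
  Q–Gary: 15 trays
  Q–Elko: 15 trays
Total cost = 185.

185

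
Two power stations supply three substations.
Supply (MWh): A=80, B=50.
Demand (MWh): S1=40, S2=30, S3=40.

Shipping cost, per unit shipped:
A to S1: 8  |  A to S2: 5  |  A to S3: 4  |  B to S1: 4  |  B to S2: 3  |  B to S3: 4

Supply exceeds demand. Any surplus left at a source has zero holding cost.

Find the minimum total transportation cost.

A cheapest plan:
  A to S2: 20 × 5 = 100
  A to S3: 40 × 4 = 160
  B to S1: 40 × 4 = 160
  B to S2: 10 × 3 = 30
Total = 100 + 160 + 160 + 30 = 450.
(Supply check: A ships 60; B ships 50.)

450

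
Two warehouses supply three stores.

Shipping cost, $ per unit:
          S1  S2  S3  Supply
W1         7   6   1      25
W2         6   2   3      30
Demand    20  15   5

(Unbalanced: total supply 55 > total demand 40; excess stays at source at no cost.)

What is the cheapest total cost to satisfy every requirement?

One minimum-cost allocation:
  W1→S1: 5 × $7 = $35
  W1→S3: 5 × $1 = $5
  W2→S1: 15 × $6 = $90
  W2→S2: 15 × $2 = $30
Total = 35 + 5 + 90 + 30 = $160.

160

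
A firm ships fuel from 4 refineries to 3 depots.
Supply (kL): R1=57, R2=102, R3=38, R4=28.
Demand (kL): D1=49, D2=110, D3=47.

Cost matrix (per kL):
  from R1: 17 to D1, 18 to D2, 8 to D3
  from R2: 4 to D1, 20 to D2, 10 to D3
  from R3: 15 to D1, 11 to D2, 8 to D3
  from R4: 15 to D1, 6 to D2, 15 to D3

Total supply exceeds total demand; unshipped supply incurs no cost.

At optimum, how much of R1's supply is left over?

An optimal plan:
  R1–D2: 44 kL
  R1–D3: 13 kL
  R2–D1: 49 kL
  R2–D3: 34 kL
  R3–D2: 38 kL
  R4–D2: 28 kL
Total cost = 2018.
R1 ships 57 of its 57, leaving 0.

0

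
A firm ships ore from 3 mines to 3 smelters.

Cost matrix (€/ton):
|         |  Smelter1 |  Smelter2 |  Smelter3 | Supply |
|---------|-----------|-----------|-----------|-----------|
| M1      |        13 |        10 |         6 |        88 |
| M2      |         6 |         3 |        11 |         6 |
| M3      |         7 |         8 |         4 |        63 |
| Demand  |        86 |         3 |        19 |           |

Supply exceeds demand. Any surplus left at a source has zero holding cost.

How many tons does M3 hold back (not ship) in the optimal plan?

0

An optimal plan:
  M1→Smelter1: 17 × €13 = €221
  M1→Smelter2: 3 × €10 = €30
  M1→Smelter3: 19 × €6 = €114
  M2→Smelter1: 6 × €6 = €36
  M3→Smelter1: 63 × €7 = €441
Total cost = €842.
M3 ships 63 of its 63, leaving 0.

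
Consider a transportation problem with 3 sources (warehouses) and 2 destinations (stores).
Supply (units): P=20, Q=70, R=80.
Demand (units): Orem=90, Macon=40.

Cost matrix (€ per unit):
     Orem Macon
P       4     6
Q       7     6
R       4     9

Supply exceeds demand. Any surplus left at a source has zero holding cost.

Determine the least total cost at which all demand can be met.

600

Optimal allocation:
  P–Orem: 10 × €4 = €40
  P–Macon: 10 × €6 = €60
  Q–Macon: 30 × €6 = €180
  R–Orem: 80 × €4 = €320
Total = 40 + 60 + 180 + 320 = €600.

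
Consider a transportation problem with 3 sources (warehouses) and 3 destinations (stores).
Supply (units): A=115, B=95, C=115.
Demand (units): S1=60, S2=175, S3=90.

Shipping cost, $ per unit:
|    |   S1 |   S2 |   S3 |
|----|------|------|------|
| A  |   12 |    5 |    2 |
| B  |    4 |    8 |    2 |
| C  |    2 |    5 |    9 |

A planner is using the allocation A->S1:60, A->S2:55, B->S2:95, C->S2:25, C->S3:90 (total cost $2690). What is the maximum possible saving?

1505

Current plan cost = 60·12 + 55·5 + 95·8 + 25·5 + 90·9 = $2690.
Optimal plan:
  A->S2: 115 units
  B->S1: 5 units
  B->S3: 90 units
  C->S1: 55 units
  C->S2: 60 units
Optimal cost = $1185.
Saving = 2690 − 1185 = $1505.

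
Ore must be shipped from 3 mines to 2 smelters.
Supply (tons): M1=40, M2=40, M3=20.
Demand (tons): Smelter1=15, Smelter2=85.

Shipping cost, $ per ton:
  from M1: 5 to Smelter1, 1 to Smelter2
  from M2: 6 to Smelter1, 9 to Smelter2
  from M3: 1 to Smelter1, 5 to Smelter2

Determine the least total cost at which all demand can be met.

440

One minimum-cost allocation:
  M1 to Smelter2: 40 × $1 = $40
  M2 to Smelter2: 40 × $9 = $360
  M3 to Smelter1: 15 × $1 = $15
  M3 to Smelter2: 5 × $5 = $25
Total = 40 + 360 + 15 + 25 = $440.
(Supply check: M1 ships 40; M2 ships 40; M3 ships 20.)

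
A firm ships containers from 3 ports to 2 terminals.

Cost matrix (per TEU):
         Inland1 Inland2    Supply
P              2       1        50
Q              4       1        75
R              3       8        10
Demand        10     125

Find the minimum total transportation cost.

155

A cheapest plan:
  P to Inland2: 50 × 1 = 50
  Q to Inland2: 75 × 1 = 75
  R to Inland1: 10 × 3 = 30
Total = 50 + 75 + 30 = 155.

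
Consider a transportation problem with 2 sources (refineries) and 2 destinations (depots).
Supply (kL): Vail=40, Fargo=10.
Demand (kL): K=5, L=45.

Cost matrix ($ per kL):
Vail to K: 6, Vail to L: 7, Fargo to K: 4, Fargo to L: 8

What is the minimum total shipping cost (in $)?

340

Optimal allocation:
  Vail–L: 40 × $7 = $280
  Fargo–K: 5 × $4 = $20
  Fargo–L: 5 × $8 = $40
Total = 280 + 20 + 40 = $340.
(Supply check: Vail ships 40; Fargo ships 10.)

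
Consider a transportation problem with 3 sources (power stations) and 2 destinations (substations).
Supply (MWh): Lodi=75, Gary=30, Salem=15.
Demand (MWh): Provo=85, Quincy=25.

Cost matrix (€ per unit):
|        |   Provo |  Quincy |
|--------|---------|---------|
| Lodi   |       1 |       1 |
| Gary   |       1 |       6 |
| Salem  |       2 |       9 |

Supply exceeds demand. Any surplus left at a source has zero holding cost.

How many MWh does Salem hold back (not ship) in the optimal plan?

Minimum-cost shipments:
  Lodi→Provo: 50 MWh
  Lodi→Quincy: 25 MWh
  Gary→Provo: 30 MWh
  Salem→Provo: 5 MWh
Total cost = €115.
Salem ships 5 of its 15, leaving 10.

10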